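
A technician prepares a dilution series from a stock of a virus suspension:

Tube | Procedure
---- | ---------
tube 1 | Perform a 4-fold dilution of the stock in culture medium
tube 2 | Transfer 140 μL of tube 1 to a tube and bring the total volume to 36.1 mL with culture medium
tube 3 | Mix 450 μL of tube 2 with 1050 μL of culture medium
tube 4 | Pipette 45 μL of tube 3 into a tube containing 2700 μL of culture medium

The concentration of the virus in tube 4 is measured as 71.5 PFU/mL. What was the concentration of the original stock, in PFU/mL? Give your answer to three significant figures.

1.50 × 10^7 PFU/mL

Step 1: 4-fold → factor 4
Step 2: 140 μL brought to 36.1 mL → factor 36100/140 = 257.86
Step 3: 450 μL + 1050 μL = 1500 μL total → factor 1500/450 = 3.3333
Step 4: 45 μL + 2700 μL = 2745 μL total → factor 2745/45 = 61
Overall dilution factor = 4 × 257.86 × 3.3333 × 61 = 2.0972 × 10^5
Stock = 71.5 PFU/mL × 2.0972 × 10^5 = 1.50 × 10^7 PFU/mL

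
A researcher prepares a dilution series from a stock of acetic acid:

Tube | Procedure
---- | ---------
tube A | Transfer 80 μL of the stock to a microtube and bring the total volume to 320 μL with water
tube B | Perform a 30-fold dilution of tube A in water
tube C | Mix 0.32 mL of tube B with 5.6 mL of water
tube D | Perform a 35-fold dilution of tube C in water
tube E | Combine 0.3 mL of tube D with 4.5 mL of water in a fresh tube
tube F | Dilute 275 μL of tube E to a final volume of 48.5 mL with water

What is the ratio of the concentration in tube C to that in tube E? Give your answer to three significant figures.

560

Step 1: 80 μL brought to 320 μL → factor 320/80 = 4
Step 2: 30-fold → factor 30
Step 3: 0.32 mL + 5.6 mL = 5.92 mL total → factor 5.92/0.32 = 18.5
Step 4: 35-fold → factor 35
Step 5: 0.3 mL + 4.5 mL = 4.8 mL total → factor 4.8/0.3 = 16
Dilution factor to tube C = 2220; to tube E = 1.2432 × 10^6
[tube C]/[tube E] = (factor to tube E)/(factor to tube C) = 1.2432 × 10^6/2220 = 560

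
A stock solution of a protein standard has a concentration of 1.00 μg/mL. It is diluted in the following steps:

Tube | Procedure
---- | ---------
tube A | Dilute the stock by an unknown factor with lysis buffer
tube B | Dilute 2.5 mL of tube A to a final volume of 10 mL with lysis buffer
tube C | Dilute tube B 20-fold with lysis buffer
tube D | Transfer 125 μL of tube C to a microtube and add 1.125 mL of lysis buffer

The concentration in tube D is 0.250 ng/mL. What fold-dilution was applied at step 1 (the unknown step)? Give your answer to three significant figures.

Step 1: unknown factor x
Step 2: 2.5 mL brought to 10 mL → factor 10/2.5 = 4
Step 3: 20-fold → factor 20
Step 4: 125 μL + 1.125 mL = 1250 μL total → factor 1250/125 = 10
Product of known-step factors = 800
Overall factor = 1.00 μg/mL / (0.250 ng/mL) = 4000
x = 4000 / 800 = 5.00

5.00-fold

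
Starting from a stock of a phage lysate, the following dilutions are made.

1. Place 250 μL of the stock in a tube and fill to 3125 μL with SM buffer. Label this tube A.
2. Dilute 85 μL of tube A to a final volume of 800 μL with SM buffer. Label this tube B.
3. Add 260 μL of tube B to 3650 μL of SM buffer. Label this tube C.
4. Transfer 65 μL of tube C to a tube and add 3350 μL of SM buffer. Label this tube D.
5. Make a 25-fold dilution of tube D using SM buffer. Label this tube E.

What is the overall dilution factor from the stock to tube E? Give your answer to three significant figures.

2.32 × 10^6

Step 1: 250 μL brought to 3125 μL → factor 3125/250 = 12.5
Step 2: 85 μL brought to 800 μL → factor 800/85 = 9.4118
Step 3: 260 μL + 3650 μL = 3910 μL total → factor 3910/260 = 15.038
Step 4: 65 μL + 3350 μL = 3415 μL total → factor 3415/65 = 52.538
Step 5: 25-fold → factor 25
Overall dilution factor = 12.5 × 9.4118 × 15.038 × 52.538 × 25 = 2.3238 × 10^6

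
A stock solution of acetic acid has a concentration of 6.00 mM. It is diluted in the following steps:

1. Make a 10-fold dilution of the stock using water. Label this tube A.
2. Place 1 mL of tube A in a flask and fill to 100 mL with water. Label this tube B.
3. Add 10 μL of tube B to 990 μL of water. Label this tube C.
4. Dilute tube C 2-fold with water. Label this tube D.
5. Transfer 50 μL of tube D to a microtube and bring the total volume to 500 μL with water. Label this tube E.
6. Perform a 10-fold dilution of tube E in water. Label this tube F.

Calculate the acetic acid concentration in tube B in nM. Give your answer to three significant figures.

Step 1: 10-fold → factor 10
Step 2: 1 mL brought to 100 mL → factor 100/1 = 100
Dilution factor through tube B = 10 × 100 = 1000
[tube B] = 6.00 mM / 1000 = 0.006000 mM = 6.00 × 10^3 nM

6.00 × 10^3 nM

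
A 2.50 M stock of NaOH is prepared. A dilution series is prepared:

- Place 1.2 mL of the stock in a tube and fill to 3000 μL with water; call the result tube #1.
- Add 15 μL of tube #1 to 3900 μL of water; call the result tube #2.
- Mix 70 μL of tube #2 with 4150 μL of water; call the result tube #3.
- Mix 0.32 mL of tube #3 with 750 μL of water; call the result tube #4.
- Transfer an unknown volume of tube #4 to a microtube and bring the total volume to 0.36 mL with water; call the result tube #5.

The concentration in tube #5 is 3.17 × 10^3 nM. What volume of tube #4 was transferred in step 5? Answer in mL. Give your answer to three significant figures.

0.0600 mL

Step 1: 1.2 mL brought to 3000 μL → factor 3/1.2 = 2.5
Step 2: 15 μL + 3900 μL = 3915 μL total → factor 3915/15 = 261
Step 3: 70 μL + 4150 μL = 4220 μL total → factor 4220/70 = 60.286
Step 4: 0.32 mL + 750 μL = 1.07 mL total → factor 1.07/0.32 = 3.3438
Step 5: v brought to 0.36 mL → factor = 0.36 mL/v
Product of known-step factors = 1.3153 × 10^5
Overall factor = 2.50 M / (3.17 × 10^3 nM) = 7.8864 × 10^5
Step-5 factor = 7.8864 × 10^5 / 1.3153 × 10^5 = 5.9959
v = 0.36 mL / 5.9959 = 0.0600 mL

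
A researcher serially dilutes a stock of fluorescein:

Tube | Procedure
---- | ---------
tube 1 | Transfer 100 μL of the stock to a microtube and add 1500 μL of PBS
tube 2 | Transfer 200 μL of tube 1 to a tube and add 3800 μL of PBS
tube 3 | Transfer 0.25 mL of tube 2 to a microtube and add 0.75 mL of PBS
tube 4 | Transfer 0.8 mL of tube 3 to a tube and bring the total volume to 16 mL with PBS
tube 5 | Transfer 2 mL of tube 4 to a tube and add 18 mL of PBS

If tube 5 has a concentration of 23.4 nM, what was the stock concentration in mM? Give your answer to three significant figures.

5.99 mM

Step 1: 100 μL + 1500 μL = 1600 μL total → factor 1600/100 = 16
Step 2: 200 μL + 3800 μL = 4000 μL total → factor 4000/200 = 20
Step 3: 0.25 mL + 0.75 mL = 1 mL total → factor 1/0.25 = 4
Step 4: 0.8 mL brought to 16 mL → factor 16/0.8 = 20
Step 5: 2 mL + 18 mL = 20 mL total → factor 20/2 = 10
Overall dilution factor = 16 × 20 × 4 × 20 × 10 = 2.56 × 10^5
Stock = 23.4 nM × 2.56 × 10^5 = 5.990 × 10^6 nM = 5.99 mM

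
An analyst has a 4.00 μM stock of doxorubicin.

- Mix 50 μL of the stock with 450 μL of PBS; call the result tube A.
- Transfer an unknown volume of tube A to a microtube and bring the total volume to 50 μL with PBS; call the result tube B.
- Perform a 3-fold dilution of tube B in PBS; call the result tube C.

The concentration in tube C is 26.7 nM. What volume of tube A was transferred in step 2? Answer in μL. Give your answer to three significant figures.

10.0 μL

Step 1: 50 μL + 450 μL = 500 μL total → factor 500/50 = 10
Step 2: v brought to 50 μL → factor = 50 μL/v
Step 3: 3-fold → factor 3
Product of known-step factors = 30
Overall factor = 4.00 μM / (26.7 nM) = 149.81
Step-2 factor = 149.81 / 30 = 4.9938
v = 50 μL / 4.9938 = 10.0 μL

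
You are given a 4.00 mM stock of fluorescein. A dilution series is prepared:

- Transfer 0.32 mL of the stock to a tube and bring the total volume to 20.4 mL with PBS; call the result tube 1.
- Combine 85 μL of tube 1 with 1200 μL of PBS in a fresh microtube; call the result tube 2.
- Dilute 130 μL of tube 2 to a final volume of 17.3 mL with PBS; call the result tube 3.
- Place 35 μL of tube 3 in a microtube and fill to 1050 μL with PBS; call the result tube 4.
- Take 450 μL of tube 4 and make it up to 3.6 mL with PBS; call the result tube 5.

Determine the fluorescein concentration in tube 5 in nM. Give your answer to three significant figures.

0.130 nM

Step 1: 0.32 mL brought to 20.4 mL → factor 20.4/0.32 = 63.75
Step 2: 85 μL + 1200 μL = 1285 μL total → factor 1285/85 = 15.118
Step 3: 130 μL brought to 17.3 mL → factor 17300/130 = 133.08
Step 4: 35 μL brought to 1050 μL → factor 1050/35 = 30
Step 5: 450 μL brought to 3.6 mL → factor 3600/450 = 8
Overall dilution factor = 63.75 × 15.118 × 133.08 × 30 × 8 = 3.0781 × 10^7
Final = 4.00 mM / 3.0781 × 10^7 = 1.300 × 10^-7 mM = 0.130 nM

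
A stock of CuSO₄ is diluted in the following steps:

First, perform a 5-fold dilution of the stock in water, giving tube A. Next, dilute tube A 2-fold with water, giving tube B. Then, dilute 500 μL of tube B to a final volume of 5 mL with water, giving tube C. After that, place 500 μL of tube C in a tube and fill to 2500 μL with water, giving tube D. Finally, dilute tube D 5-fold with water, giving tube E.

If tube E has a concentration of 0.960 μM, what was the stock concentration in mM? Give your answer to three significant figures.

Step 1: 5-fold → factor 5
Step 2: 2-fold → factor 2
Step 3: 500 μL brought to 5 mL → factor 5000/500 = 10
Step 4: 500 μL brought to 2500 μL → factor 2500/500 = 5
Step 5: 5-fold → factor 5
Overall dilution factor = 5 × 2 × 10 × 5 × 5 = 2500
Stock = 0.960 μM × 2500 = 2400 μM = 2.40 mM

2.40 mM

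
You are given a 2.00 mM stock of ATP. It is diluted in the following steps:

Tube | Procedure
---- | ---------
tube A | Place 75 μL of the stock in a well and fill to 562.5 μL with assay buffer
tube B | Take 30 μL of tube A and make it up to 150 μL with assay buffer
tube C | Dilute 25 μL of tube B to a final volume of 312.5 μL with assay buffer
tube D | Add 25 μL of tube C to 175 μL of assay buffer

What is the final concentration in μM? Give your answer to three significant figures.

Step 1: 75 μL brought to 562.5 μL → factor 562.5/75 = 7.5
Step 2: 30 μL brought to 150 μL → factor 150/30 = 5
Step 3: 25 μL brought to 312.5 μL → factor 312.5/25 = 12.5
Step 4: 25 μL + 175 μL = 200 μL total → factor 200/25 = 8
Overall dilution factor = 7.5 × 5 × 12.5 × 8 = 3750
Final = 2.00 mM / 3750 = 0.0005333 mM = 0.533 μM

0.533 μM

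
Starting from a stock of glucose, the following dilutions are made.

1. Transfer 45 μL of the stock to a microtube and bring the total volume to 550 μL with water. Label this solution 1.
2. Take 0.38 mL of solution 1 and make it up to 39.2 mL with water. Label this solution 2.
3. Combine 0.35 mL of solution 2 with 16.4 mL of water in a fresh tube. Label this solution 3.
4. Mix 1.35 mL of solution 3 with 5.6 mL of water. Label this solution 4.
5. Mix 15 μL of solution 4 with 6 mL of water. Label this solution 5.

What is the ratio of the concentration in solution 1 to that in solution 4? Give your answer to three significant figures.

2.54 × 10^4

Step 1: 45 μL brought to 550 μL → factor 550/45 = 12.222
Step 2: 0.38 mL brought to 39.2 mL → factor 39.2/0.38 = 103.16
Step 3: 0.35 mL + 16.4 mL = 16.75 mL total → factor 16.75/0.35 = 47.857
Step 4: 1.35 mL + 5.6 mL = 6.95 mL total → factor 6.95/1.35 = 5.1481
Dilution factor to solution 1 = 12.222; to solution 4 = 3.1064 × 10^5
[solution 1]/[solution 4] = (factor to solution 4)/(factor to solution 1) = 3.1064 × 10^5/12.222 = 2.54 × 10^4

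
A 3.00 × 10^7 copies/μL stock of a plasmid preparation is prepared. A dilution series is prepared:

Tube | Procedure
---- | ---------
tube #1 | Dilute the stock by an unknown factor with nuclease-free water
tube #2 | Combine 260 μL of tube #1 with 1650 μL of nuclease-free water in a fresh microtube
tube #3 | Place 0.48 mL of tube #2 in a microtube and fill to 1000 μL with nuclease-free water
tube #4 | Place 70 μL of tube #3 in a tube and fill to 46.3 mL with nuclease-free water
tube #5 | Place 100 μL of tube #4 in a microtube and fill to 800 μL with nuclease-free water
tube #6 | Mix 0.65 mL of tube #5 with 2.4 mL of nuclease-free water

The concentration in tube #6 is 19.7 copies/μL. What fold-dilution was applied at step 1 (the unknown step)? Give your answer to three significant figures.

Step 1: unknown factor x
Step 2: 260 μL + 1650 μL = 1910 μL total → factor 1910/260 = 7.3462
Step 3: 0.48 mL brought to 1000 μL → factor 1/0.48 = 2.0833
Step 4: 70 μL brought to 46.3 mL → factor 46300/70 = 661.43
Step 5: 100 μL brought to 800 μL → factor 800/100 = 8
Step 6: 0.65 mL + 2.4 mL = 3.05 mL total → factor 3.05/0.65 = 4.6923
Product of known-step factors = 3.8 × 10^5
Overall factor = 3.00 × 10^7 copies/μL / (19.7 copies/μL) = 1.5228 × 10^6
x = 1.5228 × 10^6 / 3.8 × 10^5 = 4.01

4.01-fold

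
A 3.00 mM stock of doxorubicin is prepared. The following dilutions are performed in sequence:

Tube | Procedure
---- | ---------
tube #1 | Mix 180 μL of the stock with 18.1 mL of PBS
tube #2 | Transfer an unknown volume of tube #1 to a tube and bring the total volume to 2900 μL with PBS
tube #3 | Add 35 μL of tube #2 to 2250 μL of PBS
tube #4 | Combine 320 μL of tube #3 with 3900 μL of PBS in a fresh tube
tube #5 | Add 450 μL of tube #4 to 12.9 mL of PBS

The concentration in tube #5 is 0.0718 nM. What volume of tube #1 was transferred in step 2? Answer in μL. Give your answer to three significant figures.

Step 1: 180 μL + 18.1 mL = 18280 μL total → factor 18280/180 = 101.56
Step 2: v brought to 2900 μL → factor = 2900 μL/v
Step 3: 35 μL + 2250 μL = 2285 μL total → factor 2285/35 = 65.286
Step 4: 320 μL + 3900 μL = 4220 μL total → factor 4220/320 = 13.188
Step 5: 450 μL + 12.9 mL = 13350 μL total → factor 13350/450 = 29.667
Product of known-step factors = 2.5939 × 10^6
Overall factor = 3.00 mM / (0.0718 nM) = 4.1783 × 10^7
Step-2 factor = 4.1783 × 10^7 / 2.5939 × 10^6 = 16.108
v = 2900 μL / 16.108 = 180 μL

180 μL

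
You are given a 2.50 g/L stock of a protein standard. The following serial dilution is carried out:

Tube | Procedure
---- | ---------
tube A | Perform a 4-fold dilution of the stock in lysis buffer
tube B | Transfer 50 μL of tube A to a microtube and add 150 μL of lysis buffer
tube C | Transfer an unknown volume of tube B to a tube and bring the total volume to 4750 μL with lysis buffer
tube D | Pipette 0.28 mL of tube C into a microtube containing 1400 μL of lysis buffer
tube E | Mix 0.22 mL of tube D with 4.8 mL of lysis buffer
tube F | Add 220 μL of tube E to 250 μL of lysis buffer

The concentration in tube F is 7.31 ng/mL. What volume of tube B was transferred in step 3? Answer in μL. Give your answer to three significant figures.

65.0 μL

Step 1: 4-fold → factor 4
Step 2: 50 μL + 150 μL = 200 μL total → factor 200/50 = 4
Step 3: v brought to 4750 μL → factor = 4750 μL/v
Step 4: 0.28 mL + 1400 μL = 1.68 mL total → factor 1.68/0.28 = 6
Step 5: 0.22 mL + 4.8 mL = 5.02 mL total → factor 5.02/0.22 = 22.818
Step 6: 220 μL + 250 μL = 470 μL total → factor 470/220 = 2.1364
Product of known-step factors = 4679.8
Overall factor = 2.50 g/L / (7.31 ng/mL) = 3.42 × 10^5
Step-3 factor = 3.42 × 10^5 / 4679.8 = 73.079
v = 4750 μL / 73.079 = 65.0 μL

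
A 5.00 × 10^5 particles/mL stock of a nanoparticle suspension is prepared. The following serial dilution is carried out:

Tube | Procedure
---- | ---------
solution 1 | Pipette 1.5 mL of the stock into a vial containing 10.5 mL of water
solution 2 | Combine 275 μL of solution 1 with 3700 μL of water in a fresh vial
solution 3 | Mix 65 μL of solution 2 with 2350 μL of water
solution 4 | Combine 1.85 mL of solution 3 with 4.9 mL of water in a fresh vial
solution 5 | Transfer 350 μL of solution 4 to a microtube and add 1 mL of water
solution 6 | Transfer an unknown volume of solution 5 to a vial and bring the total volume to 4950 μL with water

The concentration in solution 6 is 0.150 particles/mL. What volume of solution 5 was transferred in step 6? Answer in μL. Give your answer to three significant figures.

Step 1: 1.5 mL + 10.5 mL = 12 mL total → factor 12/1.5 = 8
Step 2: 275 μL + 3700 μL = 3975 μL total → factor 3975/275 = 14.455
Step 3: 65 μL + 2350 μL = 2415 μL total → factor 2415/65 = 37.154
Step 4: 1.85 mL + 4.9 mL = 6.75 mL total → factor 6.75/1.85 = 3.6486
Step 5: 350 μL + 1 mL = 1350 μL total → factor 1350/350 = 3.8571
Step 6: v brought to 4950 μL → factor = 4950 μL/v
Product of known-step factors = 60464
Overall factor = 5.00 × 10^5 particles/mL / (0.150 particles/mL) = 3.3333 × 10^6
Step-6 factor = 3.3333 × 10^6 / 60464 = 55.129
v = 4950 μL / 55.129 = 89.8 μL

89.8 μL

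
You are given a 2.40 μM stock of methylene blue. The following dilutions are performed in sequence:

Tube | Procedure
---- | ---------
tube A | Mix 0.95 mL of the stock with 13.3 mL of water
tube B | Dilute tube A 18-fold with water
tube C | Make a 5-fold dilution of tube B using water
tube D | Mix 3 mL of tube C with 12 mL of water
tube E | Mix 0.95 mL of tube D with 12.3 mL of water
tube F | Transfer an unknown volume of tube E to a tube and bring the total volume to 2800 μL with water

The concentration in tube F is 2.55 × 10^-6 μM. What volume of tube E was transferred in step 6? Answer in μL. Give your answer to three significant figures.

Step 1: 0.95 mL + 13.3 mL = 14.25 mL total → factor 14.25/0.95 = 15
Step 2: 18-fold → factor 18
Step 3: 5-fold → factor 5
Step 4: 3 mL + 12 mL = 15 mL total → factor 15/3 = 5
Step 5: 0.95 mL + 12.3 mL = 13.25 mL total → factor 13.25/0.95 = 13.947
Step 6: v brought to 2800 μL → factor = 2800 μL/v
Product of known-step factors = 94145
Overall factor = 2.40 μM / (2.55 × 10^-6 μM) = 9.4118 × 10^5
Step-6 factor = 9.4118 × 10^5 / 94145 = 9.9971
v = 2800 μL / 9.9971 = 280 μL

280 μL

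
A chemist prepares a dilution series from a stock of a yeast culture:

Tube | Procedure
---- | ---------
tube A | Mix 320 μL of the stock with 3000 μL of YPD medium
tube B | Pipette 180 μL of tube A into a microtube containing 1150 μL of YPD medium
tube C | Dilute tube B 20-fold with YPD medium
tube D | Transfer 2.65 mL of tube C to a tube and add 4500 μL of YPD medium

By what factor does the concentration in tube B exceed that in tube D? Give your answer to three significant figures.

54.0

Step 1: 320 μL + 3000 μL = 3320 μL total → factor 3320/320 = 10.375
Step 2: 180 μL + 1150 μL = 1330 μL total → factor 1330/180 = 7.3889
Step 3: 20-fold → factor 20
Step 4: 2.65 mL + 4500 μL = 7.15 mL total → factor 7.15/2.65 = 2.6981
Dilution factor to tube B = 76.66; to tube D = 4136.7
[tube B]/[tube D] = (factor to tube D)/(factor to tube B) = 4136.7/76.66 = 54.0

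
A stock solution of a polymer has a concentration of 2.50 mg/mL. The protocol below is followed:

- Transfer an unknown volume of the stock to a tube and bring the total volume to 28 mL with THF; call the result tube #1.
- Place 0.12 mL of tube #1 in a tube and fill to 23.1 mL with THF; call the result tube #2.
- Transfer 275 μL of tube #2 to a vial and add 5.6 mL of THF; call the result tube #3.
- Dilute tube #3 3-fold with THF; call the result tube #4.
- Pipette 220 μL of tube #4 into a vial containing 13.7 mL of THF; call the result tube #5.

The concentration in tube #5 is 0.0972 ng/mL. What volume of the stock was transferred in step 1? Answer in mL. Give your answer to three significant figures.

Step 1: v brought to 28 mL → factor = 28 mL/v
Step 2: 0.12 mL brought to 23.1 mL → factor 23.1/0.12 = 192.5
Step 3: 275 μL + 5.6 mL = 5875 μL total → factor 5875/275 = 21.364
Step 4: 3-fold → factor 3
Step 5: 220 μL + 13.7 mL = 13920 μL total → factor 13920/220 = 63.273
Product of known-step factors = 7.8063 × 10^5
Overall factor = 2.50 mg/mL / (0.0972 ng/mL) = 2.572 × 10^7
Step-1 factor = 2.572 × 10^7 / 7.8063 × 10^5 = 32.948
v = 28 mL / 32.948 = 0.850 mL

0.850 mL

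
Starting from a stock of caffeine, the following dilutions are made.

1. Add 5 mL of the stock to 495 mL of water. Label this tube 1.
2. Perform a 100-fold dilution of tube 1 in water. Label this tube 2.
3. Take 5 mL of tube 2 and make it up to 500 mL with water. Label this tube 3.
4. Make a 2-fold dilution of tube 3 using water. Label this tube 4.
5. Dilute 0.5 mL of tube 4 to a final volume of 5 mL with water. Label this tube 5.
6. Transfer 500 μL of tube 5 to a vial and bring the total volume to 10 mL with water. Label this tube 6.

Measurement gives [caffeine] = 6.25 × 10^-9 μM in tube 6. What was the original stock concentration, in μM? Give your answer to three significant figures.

Step 1: 5 mL + 495 mL = 500 mL total → factor 500/5 = 100
Step 2: 100-fold → factor 100
Step 3: 5 mL brought to 500 mL → factor 500/5 = 100
Step 4: 2-fold → factor 2
Step 5: 0.5 mL brought to 5 mL → factor 5/0.5 = 10
Step 6: 500 μL brought to 10 mL → factor 10000/500 = 20
Overall dilution factor = 100 × 100 × 100 × 2 × 10 × 20 = 4 × 10^8
Stock = 6.25 × 10^-9 μM × 4 × 10^8 = 2.50 μM

2.50 μM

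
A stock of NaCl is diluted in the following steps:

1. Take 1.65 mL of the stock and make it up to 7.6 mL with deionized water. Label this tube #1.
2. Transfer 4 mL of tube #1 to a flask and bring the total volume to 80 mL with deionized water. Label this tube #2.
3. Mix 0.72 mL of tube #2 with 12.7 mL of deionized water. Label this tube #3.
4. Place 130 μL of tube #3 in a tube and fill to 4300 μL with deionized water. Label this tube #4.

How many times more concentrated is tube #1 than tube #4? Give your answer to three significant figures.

Step 1: 1.65 mL brought to 7.6 mL → factor 7.6/1.65 = 4.6061
Step 2: 4 mL brought to 80 mL → factor 80/4 = 20
Step 3: 0.72 mL + 12.7 mL = 13.42 mL total → factor 13.42/0.72 = 18.639
Step 4: 130 μL brought to 4300 μL → factor 4300/130 = 33.077
Dilution factor to tube #1 = 4.6061; to tube #4 = 56794
[tube #1]/[tube #4] = (factor to tube #4)/(factor to tube #1) = 56794/4.6061 = 1.23 × 10^4

1.23 × 10^4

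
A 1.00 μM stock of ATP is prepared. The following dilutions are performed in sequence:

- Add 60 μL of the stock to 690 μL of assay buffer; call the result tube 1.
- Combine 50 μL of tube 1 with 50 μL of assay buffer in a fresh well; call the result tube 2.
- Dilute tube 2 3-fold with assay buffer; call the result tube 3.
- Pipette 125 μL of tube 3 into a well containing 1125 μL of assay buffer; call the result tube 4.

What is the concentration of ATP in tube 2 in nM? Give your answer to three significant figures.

40.0 nM

Step 1: 60 μL + 690 μL = 750 μL total → factor 750/60 = 12.5
Step 2: 50 μL + 50 μL = 100 μL total → factor 100/50 = 2
Dilution factor through tube 2 = 12.5 × 2 = 25
[tube 2] = 1.00 μM / 25 = 0.04000 μM = 40.0 nM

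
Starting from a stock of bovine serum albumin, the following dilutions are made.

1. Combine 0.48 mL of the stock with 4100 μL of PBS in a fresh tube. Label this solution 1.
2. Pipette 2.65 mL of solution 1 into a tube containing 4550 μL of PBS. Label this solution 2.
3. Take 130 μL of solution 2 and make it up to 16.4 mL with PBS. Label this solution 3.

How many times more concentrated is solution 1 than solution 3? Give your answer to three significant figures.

Step 1: 0.48 mL + 4100 μL = 4.58 mL total → factor 4.58/0.48 = 9.5417
Step 2: 2.65 mL + 4550 μL = 7.2 mL total → factor 7.2/2.65 = 2.717
Step 3: 130 μL brought to 16.4 mL → factor 16400/130 = 126.15
Dilution factor to solution 1 = 9.5417; to solution 3 = 3270.5
[solution 1]/[solution 3] = (factor to solution 3)/(factor to solution 1) = 3270.5/9.5417 = 343

343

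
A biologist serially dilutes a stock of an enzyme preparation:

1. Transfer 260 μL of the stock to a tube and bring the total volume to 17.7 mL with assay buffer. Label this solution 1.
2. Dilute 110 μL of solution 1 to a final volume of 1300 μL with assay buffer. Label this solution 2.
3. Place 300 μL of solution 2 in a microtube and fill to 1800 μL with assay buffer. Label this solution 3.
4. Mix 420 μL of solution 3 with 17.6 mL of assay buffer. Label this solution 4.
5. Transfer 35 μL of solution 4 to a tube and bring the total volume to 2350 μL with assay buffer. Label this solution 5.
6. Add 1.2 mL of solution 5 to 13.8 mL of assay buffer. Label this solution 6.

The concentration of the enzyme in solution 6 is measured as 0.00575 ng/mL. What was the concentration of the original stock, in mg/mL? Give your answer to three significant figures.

1.00 mg/mL

Step 1: 260 μL brought to 17.7 mL → factor 17700/260 = 68.077
Step 2: 110 μL brought to 1300 μL → factor 1300/110 = 11.818
Step 3: 300 μL brought to 1800 μL → factor 1800/300 = 6
Step 4: 420 μL + 17.6 mL = 18020 μL total → factor 18020/420 = 42.905
Step 5: 35 μL brought to 2350 μL → factor 2350/35 = 67.143
Step 6: 1.2 mL + 13.8 mL = 15 mL total → factor 15/1.2 = 12.5
Overall dilution factor = 68.077 × 11.818 × 6 × 42.905 × 67.143 × 12.5 = 1.7383 × 10^8
Stock = 0.00575 ng/mL × 1.7383 × 10^8 = 9.995 × 10^5 ng/mL = 1.00 mg/mL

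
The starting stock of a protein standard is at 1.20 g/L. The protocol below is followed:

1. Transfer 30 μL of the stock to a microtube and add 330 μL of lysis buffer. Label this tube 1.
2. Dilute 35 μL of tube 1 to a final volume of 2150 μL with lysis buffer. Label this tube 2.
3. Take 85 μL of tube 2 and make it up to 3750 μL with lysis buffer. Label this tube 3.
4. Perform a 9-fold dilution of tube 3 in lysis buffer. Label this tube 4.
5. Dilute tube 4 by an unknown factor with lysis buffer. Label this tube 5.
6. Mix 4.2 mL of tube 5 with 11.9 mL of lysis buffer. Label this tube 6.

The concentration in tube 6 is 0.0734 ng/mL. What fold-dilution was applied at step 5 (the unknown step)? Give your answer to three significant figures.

14.6-fold

Step 1: 30 μL + 330 μL = 360 μL total → factor 360/30 = 12
Step 2: 35 μL brought to 2150 μL → factor 2150/35 = 61.429
Step 3: 85 μL brought to 3750 μL → factor 3750/85 = 44.118
Step 4: 9-fold → factor 9
Step 5: unknown factor x
Step 6: 4.2 mL + 11.9 mL = 16.1 mL total → factor 16.1/4.2 = 3.8333
Product of known-step factors = 1.122 × 10^6
Overall factor = 1.20 g/L / (0.0734 ng/mL) = 1.6349 × 10^7
x = 1.6349 × 10^7 / 1.122 × 10^6 = 14.6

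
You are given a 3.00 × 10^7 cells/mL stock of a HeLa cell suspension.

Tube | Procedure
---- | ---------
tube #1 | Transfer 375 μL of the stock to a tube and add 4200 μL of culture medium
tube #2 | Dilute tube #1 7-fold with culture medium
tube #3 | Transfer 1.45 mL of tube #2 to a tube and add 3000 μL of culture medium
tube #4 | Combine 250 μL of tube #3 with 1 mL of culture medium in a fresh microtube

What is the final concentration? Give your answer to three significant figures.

Step 1: 375 μL + 4200 μL = 4575 μL total → factor 4575/375 = 12.2
Step 2: 7-fold → factor 7
Step 3: 1.45 mL + 3000 μL = 4.45 mL total → factor 4.45/1.45 = 3.069
Step 4: 250 μL + 1 mL = 1250 μL total → factor 1250/250 = 5
Overall dilution factor = 12.2 × 7 × 3.069 × 5 = 1310.4
Final = 3.00 × 10^7 cells/mL / 1310.4 = 2.29 × 10^4 cells/mL

2.29 × 10^4 cells/mL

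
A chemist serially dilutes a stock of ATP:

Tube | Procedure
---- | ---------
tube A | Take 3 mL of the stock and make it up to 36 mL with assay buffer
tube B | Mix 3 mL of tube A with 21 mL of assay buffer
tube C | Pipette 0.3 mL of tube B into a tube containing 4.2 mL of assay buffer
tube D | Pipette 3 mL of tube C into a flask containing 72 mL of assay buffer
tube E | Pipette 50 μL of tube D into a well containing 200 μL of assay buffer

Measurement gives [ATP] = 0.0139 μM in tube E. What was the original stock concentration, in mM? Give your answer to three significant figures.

Step 1: 3 mL brought to 36 mL → factor 36/3 = 12
Step 2: 3 mL + 21 mL = 24 mL total → factor 24/3 = 8
Step 3: 0.3 mL + 4.2 mL = 4.5 mL total → factor 4.5/0.3 = 15
Step 4: 3 mL + 72 mL = 75 mL total → factor 75/3 = 25
Step 5: 50 μL + 200 μL = 250 μL total → factor 250/50 = 5
Overall dilution factor = 12 × 8 × 15 × 25 × 5 = 1.8 × 10^5
Stock = 0.0139 μM × 1.8 × 10^5 = 2502 μM = 2.50 mM

2.50 mM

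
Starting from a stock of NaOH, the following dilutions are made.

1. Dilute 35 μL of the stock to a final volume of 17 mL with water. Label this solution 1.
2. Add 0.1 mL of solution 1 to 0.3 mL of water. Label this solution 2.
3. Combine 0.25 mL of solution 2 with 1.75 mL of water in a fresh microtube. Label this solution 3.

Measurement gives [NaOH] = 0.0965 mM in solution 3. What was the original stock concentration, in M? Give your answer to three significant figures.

1.50 M

Step 1: 35 μL brought to 17 mL → factor 17000/35 = 485.71
Step 2: 0.1 mL + 0.3 mL = 0.4 mL total → factor 0.4/0.1 = 4
Step 3: 0.25 mL + 1.75 mL = 2 mL total → factor 2/0.25 = 8
Overall dilution factor = 485.71 × 4 × 8 = 15543
Stock = 0.0965 mM × 15543 = 1500 mM = 1.50 M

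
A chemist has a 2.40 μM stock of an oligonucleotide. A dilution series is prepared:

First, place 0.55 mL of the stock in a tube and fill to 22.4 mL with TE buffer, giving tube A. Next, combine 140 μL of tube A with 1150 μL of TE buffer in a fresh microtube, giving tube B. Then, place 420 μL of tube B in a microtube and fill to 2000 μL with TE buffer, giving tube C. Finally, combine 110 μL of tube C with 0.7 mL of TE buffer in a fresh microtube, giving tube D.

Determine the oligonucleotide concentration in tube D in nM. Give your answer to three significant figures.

0.182 nM

Step 1: 0.55 mL brought to 22.4 mL → factor 22.4/0.55 = 40.727
Step 2: 140 μL + 1150 μL = 1290 μL total → factor 1290/140 = 9.2143
Step 3: 420 μL brought to 2000 μL → factor 2000/420 = 4.7619
Step 4: 110 μL + 0.7 mL = 810 μL total → factor 810/110 = 7.3636
Overall dilution factor = 40.727 × 9.2143 × 4.7619 × 7.3636 = 13159
Final = 2.40 μM / 13159 = 0.0001824 μM = 0.182 nM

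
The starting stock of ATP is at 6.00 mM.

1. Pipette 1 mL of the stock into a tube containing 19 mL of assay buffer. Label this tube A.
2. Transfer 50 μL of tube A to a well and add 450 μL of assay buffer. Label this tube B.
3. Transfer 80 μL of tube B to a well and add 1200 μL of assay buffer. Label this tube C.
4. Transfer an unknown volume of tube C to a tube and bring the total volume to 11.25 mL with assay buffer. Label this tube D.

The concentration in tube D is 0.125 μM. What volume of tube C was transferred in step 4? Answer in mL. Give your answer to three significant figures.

0.750 mL

Step 1: 1 mL + 19 mL = 20 mL total → factor 20/1 = 20
Step 2: 50 μL + 450 μL = 500 μL total → factor 500/50 = 10
Step 3: 80 μL + 1200 μL = 1280 μL total → factor 1280/80 = 16
Step 4: v brought to 11.25 mL → factor = 11.25 mL/v
Product of known-step factors = 3200
Overall factor = 6.00 mM / (0.125 μM) = 48000
Step-4 factor = 48000 / 3200 = 15
v = 11.25 mL / 15 = 0.750 mL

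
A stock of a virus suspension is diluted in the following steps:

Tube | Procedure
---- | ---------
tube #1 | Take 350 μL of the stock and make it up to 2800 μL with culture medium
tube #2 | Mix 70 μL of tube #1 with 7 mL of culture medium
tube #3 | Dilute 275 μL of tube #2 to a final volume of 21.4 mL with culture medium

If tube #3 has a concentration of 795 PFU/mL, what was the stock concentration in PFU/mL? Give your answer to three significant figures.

Step 1: 350 μL brought to 2800 μL → factor 2800/350 = 8
Step 2: 70 μL + 7 mL = 7070 μL total → factor 7070/70 = 101
Step 3: 275 μL brought to 21.4 mL → factor 21400/275 = 77.818
Overall dilution factor = 8 × 101 × 77.818 = 62877
Stock = 795 PFU/mL × 62877 = 5.00 × 10^7 PFU/mL

5.00 × 10^7 PFU/mL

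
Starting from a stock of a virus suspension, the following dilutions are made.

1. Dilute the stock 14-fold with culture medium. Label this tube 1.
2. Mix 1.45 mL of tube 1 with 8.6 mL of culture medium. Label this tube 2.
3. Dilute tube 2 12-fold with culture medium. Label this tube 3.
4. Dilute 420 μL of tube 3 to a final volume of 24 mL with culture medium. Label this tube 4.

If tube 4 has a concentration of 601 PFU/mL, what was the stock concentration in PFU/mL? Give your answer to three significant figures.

4.00 × 10^7 PFU/mL

Step 1: 14-fold → factor 14
Step 2: 1.45 mL + 8.6 mL = 10.05 mL total → factor 10.05/1.45 = 6.931
Step 3: 12-fold → factor 12
Step 4: 420 μL brought to 24 mL → factor 24000/420 = 57.143
Overall dilution factor = 14 × 6.931 × 12 × 57.143 = 66538
Stock = 601 PFU/mL × 66538 = 4.00 × 10^7 PFU/mL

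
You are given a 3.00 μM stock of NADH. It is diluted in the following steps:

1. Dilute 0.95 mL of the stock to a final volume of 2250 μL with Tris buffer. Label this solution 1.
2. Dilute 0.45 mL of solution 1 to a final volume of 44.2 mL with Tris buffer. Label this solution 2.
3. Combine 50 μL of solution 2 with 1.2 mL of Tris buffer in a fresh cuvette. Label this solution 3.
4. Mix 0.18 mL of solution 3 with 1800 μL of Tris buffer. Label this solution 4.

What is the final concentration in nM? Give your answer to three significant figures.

0.0469 nM

Step 1: 0.95 mL brought to 2250 μL → factor 2.25/0.95 = 2.3684
Step 2: 0.45 mL brought to 44.2 mL → factor 44.2/0.45 = 98.222
Step 3: 50 μL + 1.2 mL = 1250 μL total → factor 1250/50 = 25
Step 4: 0.18 mL + 1800 μL = 1.98 mL total → factor 1.98/0.18 = 11
Overall dilution factor = 2.3684 × 98.222 × 25 × 11 = 63974
Final = 3.00 μM / 63974 = 4.689 × 10^-5 μM = 0.0469 nM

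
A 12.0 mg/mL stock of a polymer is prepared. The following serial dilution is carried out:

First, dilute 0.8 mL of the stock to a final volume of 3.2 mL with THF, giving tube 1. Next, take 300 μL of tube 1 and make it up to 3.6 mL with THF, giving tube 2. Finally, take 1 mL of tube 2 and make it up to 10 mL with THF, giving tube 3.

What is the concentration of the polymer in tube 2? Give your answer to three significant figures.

Step 1: 0.8 mL brought to 3.2 mL → factor 3.2/0.8 = 4
Step 2: 300 μL brought to 3.6 mL → factor 3600/300 = 12
Dilution factor through tube 2 = 4 × 12 = 48
[tube 2] = 12.0 mg/mL / 48 = 0.250 mg/mL

0.250 mg/mL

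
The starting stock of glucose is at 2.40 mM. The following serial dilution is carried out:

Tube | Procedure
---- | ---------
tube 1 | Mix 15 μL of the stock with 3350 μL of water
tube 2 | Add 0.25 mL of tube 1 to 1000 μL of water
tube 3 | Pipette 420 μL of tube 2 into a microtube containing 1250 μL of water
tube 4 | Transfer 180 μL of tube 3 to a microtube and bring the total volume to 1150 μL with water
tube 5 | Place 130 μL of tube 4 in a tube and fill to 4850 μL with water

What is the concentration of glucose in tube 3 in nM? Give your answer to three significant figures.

Step 1: 15 μL + 3350 μL = 3365 μL total → factor 3365/15 = 224.33
Step 2: 0.25 mL + 1000 μL = 1.25 mL total → factor 1.25/0.25 = 5
Step 3: 420 μL + 1250 μL = 1670 μL total → factor 1670/420 = 3.9762
Dilution factor through tube 3 = 224.33 × 5 × 3.9762 = 4460
[tube 3] = 2.40 mM / 4460 = 0.0005381 mM = 538 nM

538 nM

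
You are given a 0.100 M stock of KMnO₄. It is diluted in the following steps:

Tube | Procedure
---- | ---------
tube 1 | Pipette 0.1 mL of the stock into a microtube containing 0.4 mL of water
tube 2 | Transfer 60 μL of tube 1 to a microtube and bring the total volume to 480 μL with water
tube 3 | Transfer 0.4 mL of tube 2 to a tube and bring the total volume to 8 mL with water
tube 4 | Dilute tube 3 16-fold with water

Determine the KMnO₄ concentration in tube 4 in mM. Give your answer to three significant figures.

Step 1: 0.1 mL + 0.4 mL = 0.5 mL total → factor 0.5/0.1 = 5
Step 2: 60 μL brought to 480 μL → factor 480/60 = 8
Step 3: 0.4 mL brought to 8 mL → factor 8/0.4 = 20
Step 4: 16-fold → factor 16
Overall dilution factor = 5 × 8 × 20 × 16 = 12800
Final = 0.100 M / 12800 = 7.813 × 10^-6 M = 0.00781 mM

0.00781 mM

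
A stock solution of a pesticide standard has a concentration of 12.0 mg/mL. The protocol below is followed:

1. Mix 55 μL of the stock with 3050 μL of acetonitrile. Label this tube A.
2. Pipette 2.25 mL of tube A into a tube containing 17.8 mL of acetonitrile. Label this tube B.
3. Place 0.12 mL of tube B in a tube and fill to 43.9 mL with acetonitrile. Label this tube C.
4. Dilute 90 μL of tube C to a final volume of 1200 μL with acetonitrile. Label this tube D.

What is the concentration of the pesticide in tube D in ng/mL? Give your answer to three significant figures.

Step 1: 55 μL + 3050 μL = 3105 μL total → factor 3105/55 = 56.455
Step 2: 2.25 mL + 17.8 mL = 20.05 mL total → factor 20.05/2.25 = 8.9111
Step 3: 0.12 mL brought to 43.9 mL → factor 43.9/0.12 = 365.83
Step 4: 90 μL brought to 1200 μL → factor 1200/90 = 13.333
Overall dilution factor = 56.455 × 8.9111 × 365.83 × 13.333 = 2.4539 × 10^6
Final = 12.0 mg/mL / 2.4539 × 10^6 = 4.890 × 10^-6 mg/mL = 4.89 ng/mL

4.89 ng/mL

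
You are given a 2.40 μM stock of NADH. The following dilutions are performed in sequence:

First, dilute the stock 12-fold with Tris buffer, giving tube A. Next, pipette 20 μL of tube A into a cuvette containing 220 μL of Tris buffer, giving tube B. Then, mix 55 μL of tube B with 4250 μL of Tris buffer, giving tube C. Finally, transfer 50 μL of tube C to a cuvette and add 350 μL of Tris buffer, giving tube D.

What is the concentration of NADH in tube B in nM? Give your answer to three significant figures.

Step 1: 12-fold → factor 12
Step 2: 20 μL + 220 μL = 240 μL total → factor 240/20 = 12
Dilution factor through tube B = 12 × 12 = 144
[tube B] = 2.40 μM / 144 = 0.01667 μM = 16.7 nM

16.7 nM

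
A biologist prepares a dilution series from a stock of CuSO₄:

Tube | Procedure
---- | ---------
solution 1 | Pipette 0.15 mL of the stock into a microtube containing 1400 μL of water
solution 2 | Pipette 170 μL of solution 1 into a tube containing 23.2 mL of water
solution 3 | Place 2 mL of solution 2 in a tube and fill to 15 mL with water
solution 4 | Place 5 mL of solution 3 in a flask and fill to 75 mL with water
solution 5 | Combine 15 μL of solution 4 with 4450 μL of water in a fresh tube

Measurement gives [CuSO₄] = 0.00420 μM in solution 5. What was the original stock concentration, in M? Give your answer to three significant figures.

0.200 M

Step 1: 0.15 mL + 1400 μL = 1.55 mL total → factor 1.55/0.15 = 10.333
Step 2: 170 μL + 23.2 mL = 23370 μL total → factor 23370/170 = 137.47
Step 3: 2 mL brought to 15 mL → factor 15/2 = 7.5
Step 4: 5 mL brought to 75 mL → factor 75/5 = 15
Step 5: 15 μL + 4450 μL = 4465 μL total → factor 4465/15 = 297.67
Overall dilution factor = 10.333 × 137.47 × 7.5 × 15 × 297.67 = 4.757 × 10^7
Stock = 0.00420 μM × 4.757 × 10^7 = 1.998 × 10^5 μM = 0.200 M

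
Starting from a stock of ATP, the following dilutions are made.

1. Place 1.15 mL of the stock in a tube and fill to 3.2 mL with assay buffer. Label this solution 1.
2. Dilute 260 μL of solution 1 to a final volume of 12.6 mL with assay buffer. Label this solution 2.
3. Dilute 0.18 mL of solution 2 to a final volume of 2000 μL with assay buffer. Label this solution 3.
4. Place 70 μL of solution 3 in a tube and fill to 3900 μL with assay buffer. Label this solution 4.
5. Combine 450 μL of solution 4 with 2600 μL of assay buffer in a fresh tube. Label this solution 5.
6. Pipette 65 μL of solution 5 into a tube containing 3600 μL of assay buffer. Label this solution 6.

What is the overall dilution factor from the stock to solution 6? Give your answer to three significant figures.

3.19 × 10^7

Step 1: 1.15 mL brought to 3.2 mL → factor 3.2/1.15 = 2.7826
Step 2: 260 μL brought to 12.6 mL → factor 12600/260 = 48.462
Step 3: 0.18 mL brought to 2000 μL → factor 2/0.18 = 11.111
Step 4: 70 μL brought to 3900 μL → factor 3900/70 = 55.714
Step 5: 450 μL + 2600 μL = 3050 μL total → factor 3050/450 = 6.7778
Step 6: 65 μL + 3600 μL = 3665 μL total → factor 3665/65 = 56.385
Overall dilution factor = 2.7826 × 48.462 × 11.111 × 55.714 × 6.7778 × 56.385 = 3.1902 × 10^7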